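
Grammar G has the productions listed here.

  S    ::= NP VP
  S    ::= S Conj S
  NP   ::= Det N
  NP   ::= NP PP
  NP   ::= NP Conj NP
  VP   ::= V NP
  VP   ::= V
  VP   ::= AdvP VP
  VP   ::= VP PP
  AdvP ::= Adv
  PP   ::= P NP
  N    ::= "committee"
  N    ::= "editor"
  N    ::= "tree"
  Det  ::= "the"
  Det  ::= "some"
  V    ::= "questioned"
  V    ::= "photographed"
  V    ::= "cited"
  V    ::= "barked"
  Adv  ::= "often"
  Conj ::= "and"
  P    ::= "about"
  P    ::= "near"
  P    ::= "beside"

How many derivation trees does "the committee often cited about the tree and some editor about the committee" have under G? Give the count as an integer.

Two of the 7 distinct bracketings:
[S [NP [Det the] [N committee]] [VP [AdvP [Adv often]] [VP [VP [V cited]] [PP [P about] [NP [NP [NP [Det the] [N tree]] [Conj and] [NP [Det some] [N editor]]] [PP [P about] [NP [Det the] [N committee]]]]]]]]
[S [NP [Det the] [N committee]] [VP [AdvP [Adv often]] [VP [VP [V cited]] [PP [P about] [NP [NP [Det the] [N tree]] [Conj and] [NP [NP [Det some] [N editor]] [PP [P about] [NP [Det the] [N committee]]]]]]]]]
The trees differ in how a recursive rule is bracketed over the same span.

7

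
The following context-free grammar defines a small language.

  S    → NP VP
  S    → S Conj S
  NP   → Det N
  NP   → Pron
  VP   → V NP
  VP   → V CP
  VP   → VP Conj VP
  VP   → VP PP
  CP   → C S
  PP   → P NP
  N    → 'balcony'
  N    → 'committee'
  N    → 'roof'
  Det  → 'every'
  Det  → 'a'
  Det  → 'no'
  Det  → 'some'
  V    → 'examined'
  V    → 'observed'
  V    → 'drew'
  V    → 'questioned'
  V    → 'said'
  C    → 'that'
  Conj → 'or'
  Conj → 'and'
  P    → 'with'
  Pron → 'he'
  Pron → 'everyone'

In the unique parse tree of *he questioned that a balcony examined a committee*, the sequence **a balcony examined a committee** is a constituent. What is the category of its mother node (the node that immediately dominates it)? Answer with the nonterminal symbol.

[S [NP [Pron he]] [VP [V questioned] [CP [C that] [S [NP [Det a] [N balcony]] [VP [V examined] [NP [Det a] [N committee]]]]]]]
The span 'a balcony examined a committee' is the S node built by S → NP VP.
Its mother is the CP built by CP → C S.

CP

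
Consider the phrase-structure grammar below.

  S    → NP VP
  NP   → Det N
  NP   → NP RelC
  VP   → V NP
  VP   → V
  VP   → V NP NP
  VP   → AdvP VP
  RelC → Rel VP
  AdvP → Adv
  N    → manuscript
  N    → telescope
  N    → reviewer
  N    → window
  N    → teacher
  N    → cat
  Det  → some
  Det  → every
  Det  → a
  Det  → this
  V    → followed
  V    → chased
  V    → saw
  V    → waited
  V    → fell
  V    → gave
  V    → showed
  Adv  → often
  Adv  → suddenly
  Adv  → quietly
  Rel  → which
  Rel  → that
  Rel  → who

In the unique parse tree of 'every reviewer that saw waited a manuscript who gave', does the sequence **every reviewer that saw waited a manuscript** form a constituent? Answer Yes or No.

[S [NP [NP [Det every] [N reviewer]] [RelC [Rel that] [VP [V saw]]]] [VP [V waited] [NP [NP [Det a] [N manuscript]] [RelC [Rel who] [VP [V gave]]]]]]
The smallest constituent containing 'every reviewer that saw waited a manuscript' is the S spanning 'every reviewer that saw waited a manuscript who gave'; no single node in the tree dominates exactly the given words.

No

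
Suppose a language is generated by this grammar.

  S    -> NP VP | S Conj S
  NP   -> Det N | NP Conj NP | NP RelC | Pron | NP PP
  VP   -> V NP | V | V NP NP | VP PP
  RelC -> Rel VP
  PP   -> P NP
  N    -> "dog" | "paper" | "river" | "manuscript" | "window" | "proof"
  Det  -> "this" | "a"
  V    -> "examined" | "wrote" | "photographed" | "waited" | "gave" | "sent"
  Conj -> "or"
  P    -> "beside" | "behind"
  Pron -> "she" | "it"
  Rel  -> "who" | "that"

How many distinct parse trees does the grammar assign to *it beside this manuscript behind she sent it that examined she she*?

4

Two of the 4 distinct bracketings:
[S [NP [NP [Pron it]] [PP [P beside] [NP [NP [Det this] [N manuscript]] [PP [P behind] [NP [Pron she]]]]]] [VP [V sent] [NP [NP [Pron it]] [RelC [Rel that] [VP [V examined] [NP [Pron she]] [NP [Pron she]]]]]]]
[S [NP [NP [Pron it]] [PP [P beside] [NP [NP [Det this] [N manuscript]] [PP [P behind] [NP [Pron she]]]]]] [VP [V sent] [NP [NP [Pron it]] [RelC [Rel that] [VP [V examined] [NP [Pron she]]]]] [NP [Pron she]]]]
The trees differ in how a recursive rule is bracketed over the same span.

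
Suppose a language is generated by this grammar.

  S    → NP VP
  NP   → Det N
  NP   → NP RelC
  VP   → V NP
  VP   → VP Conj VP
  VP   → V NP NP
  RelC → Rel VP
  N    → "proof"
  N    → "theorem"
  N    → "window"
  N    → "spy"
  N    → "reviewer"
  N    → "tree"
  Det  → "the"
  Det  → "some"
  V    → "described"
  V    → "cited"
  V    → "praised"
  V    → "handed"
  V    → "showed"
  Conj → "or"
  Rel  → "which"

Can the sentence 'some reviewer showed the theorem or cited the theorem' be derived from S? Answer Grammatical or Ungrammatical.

Grammatical

[S [NP [Det some] [N reviewer]] [VP [VP [V showed] [NP [Det the] [N theorem]]] [Conj or] [VP [V cited] [NP [Det the] [N theorem]]]]]
Each bracket corresponds to one application of a listed rule, so the string is derivable from S.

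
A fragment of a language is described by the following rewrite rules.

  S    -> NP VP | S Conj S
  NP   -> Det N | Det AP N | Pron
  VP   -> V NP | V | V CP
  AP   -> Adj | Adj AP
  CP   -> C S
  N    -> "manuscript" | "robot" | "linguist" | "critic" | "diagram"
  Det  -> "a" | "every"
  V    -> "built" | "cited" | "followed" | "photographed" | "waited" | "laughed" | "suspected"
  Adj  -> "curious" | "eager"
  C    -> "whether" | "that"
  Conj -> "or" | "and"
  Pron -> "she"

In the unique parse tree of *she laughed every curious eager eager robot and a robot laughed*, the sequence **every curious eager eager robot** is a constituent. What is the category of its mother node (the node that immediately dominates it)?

VP

[S [S [NP [Pron she]] [VP [V laughed] [NP [Det every] [AP [Adj curious] [AP [Adj eager] [AP [Adj eager]]]] [N robot]]]] [Conj and] [S [NP [Det a] [N robot]] [VP [V laughed]]]]
The span 'every curious eager eager robot' is the NP node built by NP → Det AP N.
Its mother is the VP built by VP → V NP.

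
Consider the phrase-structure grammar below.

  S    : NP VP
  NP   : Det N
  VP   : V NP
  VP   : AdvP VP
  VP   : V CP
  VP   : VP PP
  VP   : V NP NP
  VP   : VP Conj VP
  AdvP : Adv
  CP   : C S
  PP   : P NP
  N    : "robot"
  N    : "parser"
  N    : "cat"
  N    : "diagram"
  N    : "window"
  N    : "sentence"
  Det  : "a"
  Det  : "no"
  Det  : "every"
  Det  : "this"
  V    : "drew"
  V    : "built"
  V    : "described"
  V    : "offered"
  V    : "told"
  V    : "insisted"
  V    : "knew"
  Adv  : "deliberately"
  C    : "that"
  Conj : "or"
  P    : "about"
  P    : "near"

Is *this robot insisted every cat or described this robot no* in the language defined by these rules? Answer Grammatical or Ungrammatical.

Ungrammatical

For S → NP VP, the only prefix that parses as NP is 'this robot', but the remainder 'insisted every cat or described this robot no' is not a VP under these rules.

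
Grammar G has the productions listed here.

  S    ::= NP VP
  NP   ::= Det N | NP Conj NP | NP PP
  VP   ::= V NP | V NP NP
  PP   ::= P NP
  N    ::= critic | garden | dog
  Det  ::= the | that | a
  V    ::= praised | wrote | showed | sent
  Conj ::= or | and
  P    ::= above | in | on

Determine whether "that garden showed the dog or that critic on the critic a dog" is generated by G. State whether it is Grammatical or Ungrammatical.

[S [NP [Det that] [N garden]] [VP [V showed] [NP [NP [Det the] [N dog]] [Conj or] [NP [NP [Det that] [N critic]] [PP [P on] [NP [Det the] [N critic]]]]] [NP [Det a] [N dog]]]]
Every word is introduced by a lexical rule and the phrasal rules combine the resulting categories into a single S.

Grammatical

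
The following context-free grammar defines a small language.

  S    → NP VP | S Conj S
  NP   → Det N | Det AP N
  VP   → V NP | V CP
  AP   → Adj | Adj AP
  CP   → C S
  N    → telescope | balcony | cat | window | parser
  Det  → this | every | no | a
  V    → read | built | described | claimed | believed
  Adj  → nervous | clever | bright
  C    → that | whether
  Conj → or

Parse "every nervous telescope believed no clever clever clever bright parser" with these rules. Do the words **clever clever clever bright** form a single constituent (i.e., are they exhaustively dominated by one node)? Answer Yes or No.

Yes

[S [NP [Det every] [AP [Adj nervous]] [N telescope]] [VP [V believed] [NP [Det no] [AP [Adj clever] [AP [Adj clever] [AP [Adj clever] [AP [Adj bright]]]]] [N parser]]]]
The words 'clever clever clever bright' are exhaustively dominated by a single AP node (built by AP → Adj AP), so they form a constituent.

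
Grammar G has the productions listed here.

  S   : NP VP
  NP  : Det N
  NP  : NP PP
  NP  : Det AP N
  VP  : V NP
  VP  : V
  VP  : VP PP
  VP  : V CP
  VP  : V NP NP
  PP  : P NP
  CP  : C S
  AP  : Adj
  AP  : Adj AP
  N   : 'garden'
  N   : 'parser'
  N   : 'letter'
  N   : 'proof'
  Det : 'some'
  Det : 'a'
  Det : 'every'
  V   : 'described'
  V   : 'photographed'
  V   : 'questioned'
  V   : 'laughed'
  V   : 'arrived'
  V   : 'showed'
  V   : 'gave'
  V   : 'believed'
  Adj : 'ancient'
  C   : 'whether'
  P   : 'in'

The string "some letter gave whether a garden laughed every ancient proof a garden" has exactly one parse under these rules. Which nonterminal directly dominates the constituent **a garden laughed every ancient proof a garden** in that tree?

CP

[S [NP [Det some] [N letter]] [VP [V gave] [CP [C whether] [S [NP [Det a] [N garden]] [VP [V laughed] [NP [Det every] [AP [Adj ancient]] [N proof]] [NP [Det a] [N garden]]]]]]]
The span 'a garden laughed every ancient proof a garden' is the S node built by S → NP VP.
Its mother is the CP built by CP → C S.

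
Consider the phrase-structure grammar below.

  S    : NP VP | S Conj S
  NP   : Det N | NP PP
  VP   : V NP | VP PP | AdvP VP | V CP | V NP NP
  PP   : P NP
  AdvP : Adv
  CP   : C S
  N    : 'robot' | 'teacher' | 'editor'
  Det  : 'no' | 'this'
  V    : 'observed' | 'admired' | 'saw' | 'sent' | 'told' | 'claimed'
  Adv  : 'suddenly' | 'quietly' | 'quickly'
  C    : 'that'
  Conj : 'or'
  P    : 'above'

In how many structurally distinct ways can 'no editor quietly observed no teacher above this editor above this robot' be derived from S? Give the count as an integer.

Two of the 9 distinct bracketings:
[S [NP [Det no] [N editor]] [VP [VP [AdvP [Adv quietly]] [VP [V observed] [NP [Det no] [N teacher]]]] [PP [P above] [NP [NP [Det this] [N editor]] [PP [P above] [NP [Det this] [N robot]]]]]]]
[S [NP [Det no] [N editor]] [VP [VP [VP [AdvP [Adv quietly]] [VP [V observed] [NP [Det no] [N teacher]]]] [PP [P above] [NP [Det this] [N editor]]]] [PP [P above] [NP [Det this] [N robot]]]]]
The difference turns on whether NP → NP PP is used at the relevant span, versus an alternative expansion of NP.

9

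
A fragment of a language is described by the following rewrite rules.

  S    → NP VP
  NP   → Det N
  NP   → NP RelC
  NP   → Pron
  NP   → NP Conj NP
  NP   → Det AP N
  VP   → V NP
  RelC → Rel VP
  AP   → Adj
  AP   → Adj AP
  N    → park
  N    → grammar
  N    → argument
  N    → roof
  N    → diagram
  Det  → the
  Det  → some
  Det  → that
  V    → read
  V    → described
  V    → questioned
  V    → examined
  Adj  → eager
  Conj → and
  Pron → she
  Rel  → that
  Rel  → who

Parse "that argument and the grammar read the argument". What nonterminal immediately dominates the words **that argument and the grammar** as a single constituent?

NP

[S [NP [NP [Det that] [N argument]] [Conj and] [NP [Det the] [N grammar]]] [VP [V read] [NP [Det the] [N argument]]]]
The span 'that argument and the grammar' is the NP node built by NP → NP Conj NP.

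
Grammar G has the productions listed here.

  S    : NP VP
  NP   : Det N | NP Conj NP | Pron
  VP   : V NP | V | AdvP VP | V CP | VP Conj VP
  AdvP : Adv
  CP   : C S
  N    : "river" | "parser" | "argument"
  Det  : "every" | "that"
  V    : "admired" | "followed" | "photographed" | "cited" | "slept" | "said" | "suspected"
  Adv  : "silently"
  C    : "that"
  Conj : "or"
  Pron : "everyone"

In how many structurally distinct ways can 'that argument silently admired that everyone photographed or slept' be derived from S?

Two of the 3 distinct bracketings:
[S [NP [Det that] [N argument]] [VP [AdvP [Adv silently]] [VP [V admired] [CP [C that] [S [NP [Pron everyone]] [VP [VP [V photographed]] [Conj or] [VP [V slept]]]]]]]]
[S [NP [Det that] [N argument]] [VP [AdvP [Adv silently]] [VP [VP [V admired] [CP [C that] [S [NP [Pron everyone]] [VP [V photographed]]]]] [Conj or] [VP [V slept]]]]]
The trees differ in how a recursive rule is bracketed over the same span.

3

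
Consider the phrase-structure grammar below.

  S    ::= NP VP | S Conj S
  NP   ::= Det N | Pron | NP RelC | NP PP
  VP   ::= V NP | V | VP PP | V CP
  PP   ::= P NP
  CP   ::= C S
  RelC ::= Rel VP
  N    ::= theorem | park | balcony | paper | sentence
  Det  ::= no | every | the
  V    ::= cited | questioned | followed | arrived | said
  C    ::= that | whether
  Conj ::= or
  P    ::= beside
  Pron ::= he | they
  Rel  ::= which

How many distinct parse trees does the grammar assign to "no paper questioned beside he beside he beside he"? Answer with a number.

5

Two of the 5 distinct bracketings:
[S [NP [Det no] [N paper]] [VP [VP [V questioned]] [PP [P beside] [NP [NP [Pron he]] [PP [P beside] [NP [NP [Pron he]] [PP [P beside] [NP [Pron he]]]]]]]]]
[S [NP [Det no] [N paper]] [VP [VP [V questioned]] [PP [P beside] [NP [NP [NP [Pron he]] [PP [P beside] [NP [Pron he]]]] [PP [P beside] [NP [Pron he]]]]]]]
The trees differ in how a recursive rule is bracketed over the same span.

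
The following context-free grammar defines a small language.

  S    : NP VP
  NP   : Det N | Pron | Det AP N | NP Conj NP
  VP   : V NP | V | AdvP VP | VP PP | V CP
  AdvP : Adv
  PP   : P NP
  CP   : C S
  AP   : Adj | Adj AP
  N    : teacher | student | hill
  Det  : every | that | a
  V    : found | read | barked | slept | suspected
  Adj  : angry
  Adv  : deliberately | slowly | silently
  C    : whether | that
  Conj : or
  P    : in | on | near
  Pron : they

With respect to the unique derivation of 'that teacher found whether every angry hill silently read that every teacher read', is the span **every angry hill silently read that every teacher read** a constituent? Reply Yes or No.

Yes

[S [NP [Det that] [N teacher]] [VP [V found] [CP [C whether] [S [NP [Det every] [AP [Adj angry]] [N hill]] [VP [AdvP [Adv silently]] [VP [V read] [CP [C that] [S [NP [Det every] [N teacher]] [VP [V read]]]]]]]]]]
The words 'every angry hill silently read that every teacher read' are exhaustively dominated by a single S node (built by S → NP VP), so they form a constituent.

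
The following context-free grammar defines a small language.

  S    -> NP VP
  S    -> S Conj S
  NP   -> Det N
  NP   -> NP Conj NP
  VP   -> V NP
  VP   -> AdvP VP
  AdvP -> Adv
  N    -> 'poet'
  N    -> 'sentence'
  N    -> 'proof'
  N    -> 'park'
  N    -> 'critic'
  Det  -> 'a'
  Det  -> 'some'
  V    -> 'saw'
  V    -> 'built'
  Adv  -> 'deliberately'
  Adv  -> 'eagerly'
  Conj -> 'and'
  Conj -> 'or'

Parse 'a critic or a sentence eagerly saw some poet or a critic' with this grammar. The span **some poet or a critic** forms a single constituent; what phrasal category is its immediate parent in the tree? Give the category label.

S
  NP
    NP
      Det: a
      N: critic
    Conj: or
    NP
      Det: a
      N: sentence
  VP
    AdvP
      Adv: eagerly
    VP
      V: saw
      NP
        NP
          Det: some
          N: poet
        Conj: or
        NP
          Det: a
          N: critic
The span 'some poet or a critic' is the NP node built by NP → NP Conj NP.
Its mother is the VP built by VP → V NP.

VP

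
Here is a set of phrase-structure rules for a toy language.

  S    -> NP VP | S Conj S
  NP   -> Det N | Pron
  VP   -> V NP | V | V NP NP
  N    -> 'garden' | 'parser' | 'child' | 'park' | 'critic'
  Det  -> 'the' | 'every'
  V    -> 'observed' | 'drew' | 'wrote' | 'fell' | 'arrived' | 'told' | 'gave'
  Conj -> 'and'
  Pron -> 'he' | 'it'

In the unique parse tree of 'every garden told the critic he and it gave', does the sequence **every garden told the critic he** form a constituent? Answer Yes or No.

[S [S [NP [Det every] [N garden]] [VP [V told] [NP [Det the] [N critic]] [NP [Pron he]]]] [Conj and] [S [NP [Pron it]] [VP [V gave]]]]
The words 'every garden told the critic he' are exhaustively dominated by a single S node (built by S → NP VP), so they form a constituent.

Yes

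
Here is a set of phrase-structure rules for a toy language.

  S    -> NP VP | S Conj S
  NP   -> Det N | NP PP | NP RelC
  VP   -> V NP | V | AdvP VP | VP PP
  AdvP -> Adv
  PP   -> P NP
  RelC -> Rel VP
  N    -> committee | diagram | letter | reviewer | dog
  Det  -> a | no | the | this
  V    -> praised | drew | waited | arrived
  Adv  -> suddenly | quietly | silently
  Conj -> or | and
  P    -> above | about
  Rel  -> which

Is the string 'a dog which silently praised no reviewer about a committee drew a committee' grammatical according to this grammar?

Grammatical

S
  NP
    NP
      NP
        Det: a
        N: dog
      RelC
        Rel: which
        VP
          AdvP
            Adv: silently
          VP
            V: praised
            NP
              Det: no
              N: reviewer
    PP
      P: about
      NP
        Det: a
        N: committee
  VP
    V: drew
    NP
      Det: a
      N: committee
Every word is introduced by a lexical rule and the phrasal rules combine the resulting categories into a single S.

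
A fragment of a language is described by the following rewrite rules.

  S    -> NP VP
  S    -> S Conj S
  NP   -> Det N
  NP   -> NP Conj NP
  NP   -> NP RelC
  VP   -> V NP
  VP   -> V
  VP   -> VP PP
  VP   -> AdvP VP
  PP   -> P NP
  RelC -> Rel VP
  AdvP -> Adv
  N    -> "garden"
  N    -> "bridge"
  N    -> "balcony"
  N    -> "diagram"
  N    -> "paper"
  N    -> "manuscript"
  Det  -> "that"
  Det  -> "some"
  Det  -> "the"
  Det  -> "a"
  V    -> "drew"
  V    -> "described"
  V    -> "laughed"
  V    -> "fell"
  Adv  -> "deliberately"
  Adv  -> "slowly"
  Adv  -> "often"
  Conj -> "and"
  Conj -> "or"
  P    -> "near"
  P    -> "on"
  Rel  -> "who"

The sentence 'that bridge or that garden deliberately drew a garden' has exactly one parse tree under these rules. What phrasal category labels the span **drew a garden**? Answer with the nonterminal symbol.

[S [NP [NP [Det that] [N bridge]] [Conj or] [NP [Det that] [N garden]]] [VP [AdvP [Adv deliberately]] [VP [V drew] [NP [Det a] [N garden]]]]]
The span 'drew a garden' is the VP node built by VP → V NP.

VP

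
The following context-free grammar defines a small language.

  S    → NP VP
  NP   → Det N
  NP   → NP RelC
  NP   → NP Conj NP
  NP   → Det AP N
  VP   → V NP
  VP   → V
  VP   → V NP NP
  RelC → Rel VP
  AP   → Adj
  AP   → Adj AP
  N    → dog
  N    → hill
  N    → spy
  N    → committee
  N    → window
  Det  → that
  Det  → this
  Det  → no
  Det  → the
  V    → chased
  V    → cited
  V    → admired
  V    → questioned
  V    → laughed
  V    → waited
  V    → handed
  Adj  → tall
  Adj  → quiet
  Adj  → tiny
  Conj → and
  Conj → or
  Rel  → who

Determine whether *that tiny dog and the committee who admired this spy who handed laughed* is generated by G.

[S [NP [NP [NP [Det that] [AP [Adj tiny]] [N dog]] [Conj and] [NP [Det the] [N committee]]] [RelC [Rel who] [VP [V admired] [NP [NP [Det this] [N spy]] [RelC [Rel who] [VP [V handed]]]]]]] [VP [V laughed]]]
The bracketing above is licensed at every node by one of the given productions, with S at the root.

Grammatical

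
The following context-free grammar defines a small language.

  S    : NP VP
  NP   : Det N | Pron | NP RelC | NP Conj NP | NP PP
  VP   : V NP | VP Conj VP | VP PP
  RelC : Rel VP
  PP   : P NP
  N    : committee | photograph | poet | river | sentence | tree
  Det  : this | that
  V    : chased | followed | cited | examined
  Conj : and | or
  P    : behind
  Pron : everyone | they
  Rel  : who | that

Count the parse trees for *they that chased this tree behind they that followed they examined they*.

Two of the 7 distinct bracketings:
[S [NP [NP [Pron they]] [RelC [Rel that] [VP [V chased] [NP [NP [NP [Det this] [N tree]] [PP [P behind] [NP [Pron they]]]] [RelC [Rel that] [VP [V followed] [NP [Pron they]]]]]]]] [VP [V examined] [NP [Pron they]]]]
[S [NP [NP [Pron they]] [RelC [Rel that] [VP [V chased] [NP [NP [Det this] [N tree]] [PP [P behind] [NP [NP [Pron they]] [RelC [Rel that] [VP [V followed] [NP [Pron they]]]]]]]]]] [VP [V examined] [NP [Pron they]]]]
The trees differ in how a recursive rule is bracketed over the same span.

7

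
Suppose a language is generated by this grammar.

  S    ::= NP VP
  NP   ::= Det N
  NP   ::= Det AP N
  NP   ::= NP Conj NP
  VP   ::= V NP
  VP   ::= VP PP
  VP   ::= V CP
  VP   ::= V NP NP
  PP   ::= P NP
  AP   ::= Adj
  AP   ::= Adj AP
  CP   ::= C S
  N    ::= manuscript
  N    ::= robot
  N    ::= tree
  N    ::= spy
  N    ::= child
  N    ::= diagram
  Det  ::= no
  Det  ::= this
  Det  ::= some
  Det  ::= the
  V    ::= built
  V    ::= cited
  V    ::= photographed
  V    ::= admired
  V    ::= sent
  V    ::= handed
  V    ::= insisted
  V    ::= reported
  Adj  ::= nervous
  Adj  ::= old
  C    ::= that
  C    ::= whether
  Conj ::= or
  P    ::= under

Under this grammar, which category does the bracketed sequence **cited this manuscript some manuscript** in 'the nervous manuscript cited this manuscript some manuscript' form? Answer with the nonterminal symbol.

VP

[S [NP [Det the] [AP [Adj nervous]] [N manuscript]] [VP [V cited] [NP [Det this] [N manuscript]] [NP [Det some] [N manuscript]]]]
The span 'cited this manuscript some manuscript' is the VP node built by VP → V NP NP.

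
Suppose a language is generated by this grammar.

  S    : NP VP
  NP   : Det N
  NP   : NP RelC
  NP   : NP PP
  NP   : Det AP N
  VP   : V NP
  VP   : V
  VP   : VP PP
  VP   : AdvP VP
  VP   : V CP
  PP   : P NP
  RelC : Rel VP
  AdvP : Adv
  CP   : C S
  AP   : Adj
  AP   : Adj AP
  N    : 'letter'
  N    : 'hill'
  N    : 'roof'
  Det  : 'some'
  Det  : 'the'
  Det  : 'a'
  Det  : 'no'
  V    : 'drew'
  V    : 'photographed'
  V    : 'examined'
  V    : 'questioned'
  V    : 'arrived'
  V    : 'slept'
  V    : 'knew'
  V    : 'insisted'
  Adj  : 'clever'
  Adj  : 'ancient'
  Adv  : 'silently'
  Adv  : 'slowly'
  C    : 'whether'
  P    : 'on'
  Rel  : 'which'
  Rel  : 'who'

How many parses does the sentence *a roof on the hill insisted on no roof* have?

1

[S [NP [NP [Det a] [N roof]] [PP [P on] [NP [Det the] [N hill]]]] [VP [VP [V insisted]] [PP [P on] [NP [Det no] [N roof]]]]]
No rule offers an alternative attachment or grouping for any span, so this is the only derivation.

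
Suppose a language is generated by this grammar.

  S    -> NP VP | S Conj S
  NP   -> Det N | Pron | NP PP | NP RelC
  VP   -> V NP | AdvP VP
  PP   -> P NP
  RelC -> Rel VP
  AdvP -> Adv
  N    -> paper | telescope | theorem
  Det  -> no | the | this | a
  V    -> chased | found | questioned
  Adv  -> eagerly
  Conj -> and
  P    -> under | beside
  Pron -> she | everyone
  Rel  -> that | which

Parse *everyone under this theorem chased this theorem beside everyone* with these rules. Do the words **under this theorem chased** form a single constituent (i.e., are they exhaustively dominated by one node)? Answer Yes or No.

[S [NP [NP [Pron everyone]] [PP [P under] [NP [Det this] [N theorem]]]] [VP [V chased] [NP [NP [Det this] [N theorem]] [PP [P beside] [NP [Pron everyone]]]]]]
The smallest constituent containing 'under this theorem chased' is the S spanning 'everyone under this theorem chased this theorem beside everyone'; no single node in the tree dominates exactly the given words.

No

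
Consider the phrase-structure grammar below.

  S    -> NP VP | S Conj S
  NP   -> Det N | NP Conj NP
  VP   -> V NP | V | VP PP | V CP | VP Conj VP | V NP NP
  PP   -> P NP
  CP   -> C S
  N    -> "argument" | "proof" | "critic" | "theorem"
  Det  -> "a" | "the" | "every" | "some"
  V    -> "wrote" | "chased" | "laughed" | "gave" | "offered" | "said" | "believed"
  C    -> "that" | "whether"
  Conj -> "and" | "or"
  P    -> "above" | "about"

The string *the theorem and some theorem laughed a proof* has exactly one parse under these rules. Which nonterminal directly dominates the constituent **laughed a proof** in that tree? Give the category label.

S

S
  NP
    NP
      Det: the
      N: theorem
    Conj: and
    NP
      Det: some
      N: theorem
  VP
    V: laughed
    NP
      Det: a
      N: proof
The span 'laughed a proof' is the VP node built by VP → V NP.
Its mother is the S built by S → NP VP.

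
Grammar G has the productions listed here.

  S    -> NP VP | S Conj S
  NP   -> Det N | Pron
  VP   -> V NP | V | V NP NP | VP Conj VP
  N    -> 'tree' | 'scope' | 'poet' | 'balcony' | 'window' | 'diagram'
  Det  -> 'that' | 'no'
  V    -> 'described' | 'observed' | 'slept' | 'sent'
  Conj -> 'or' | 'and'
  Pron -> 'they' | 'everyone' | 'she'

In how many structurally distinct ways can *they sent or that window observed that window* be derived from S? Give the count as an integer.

1

[S [S [NP [Pron they]] [VP [V sent]]] [Conj or] [S [NP [Det that] [N window]] [VP [V observed] [NP [Det that] [N window]]]]]
No rule offers an alternative attachment or grouping for any span, so this is the only derivation.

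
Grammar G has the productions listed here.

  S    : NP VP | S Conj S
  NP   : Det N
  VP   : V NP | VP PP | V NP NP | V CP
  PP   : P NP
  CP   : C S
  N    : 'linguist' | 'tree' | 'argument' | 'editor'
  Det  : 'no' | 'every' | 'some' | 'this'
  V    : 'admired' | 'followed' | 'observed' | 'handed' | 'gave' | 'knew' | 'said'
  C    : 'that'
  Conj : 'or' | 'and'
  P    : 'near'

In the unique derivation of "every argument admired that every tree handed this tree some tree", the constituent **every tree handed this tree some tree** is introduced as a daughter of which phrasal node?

S
  NP
    Det: every
    N: argument
  VP
    V: admired
    CP
      C: that
      S
        NP
          Det: every
          N: tree
        VP
          V: handed
          NP
            Det: this
            N: tree
          NP
            Det: some
            N: tree
The span 'every tree handed this tree some tree' is the S node built by S → NP VP.
Its mother is the CP built by CP → C S.

CP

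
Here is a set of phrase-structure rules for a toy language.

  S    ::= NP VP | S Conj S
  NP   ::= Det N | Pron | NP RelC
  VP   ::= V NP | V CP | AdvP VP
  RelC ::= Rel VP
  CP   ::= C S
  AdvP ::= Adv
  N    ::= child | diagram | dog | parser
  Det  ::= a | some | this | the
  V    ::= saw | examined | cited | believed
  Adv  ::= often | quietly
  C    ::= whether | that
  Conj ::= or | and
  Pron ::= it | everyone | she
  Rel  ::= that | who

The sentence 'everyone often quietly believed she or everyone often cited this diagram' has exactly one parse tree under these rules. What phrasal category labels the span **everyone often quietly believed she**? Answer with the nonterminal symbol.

[S [S [NP [Pron everyone]] [VP [AdvP [Adv often]] [VP [AdvP [Adv quietly]] [VP [V believed] [NP [Pron she]]]]]] [Conj or] [S [NP [Pron everyone]] [VP [AdvP [Adv often]] [VP [V cited] [NP [Det this] [N diagram]]]]]]
The span 'everyone often quietly believed she' is the S node built by S → NP VP.

S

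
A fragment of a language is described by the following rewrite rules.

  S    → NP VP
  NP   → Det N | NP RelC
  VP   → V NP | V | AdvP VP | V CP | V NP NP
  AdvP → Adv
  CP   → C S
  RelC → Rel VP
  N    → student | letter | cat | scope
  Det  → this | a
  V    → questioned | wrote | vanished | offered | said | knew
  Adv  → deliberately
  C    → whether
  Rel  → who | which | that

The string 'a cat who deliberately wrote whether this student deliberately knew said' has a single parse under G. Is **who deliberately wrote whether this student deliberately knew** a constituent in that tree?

Yes

[S [NP [NP [Det a] [N cat]] [RelC [Rel who] [VP [AdvP [Adv deliberately]] [VP [V wrote] [CP [C whether] [S [NP [Det this] [N student]] [VP [AdvP [Adv deliberately]] [VP [V knew]]]]]]]]] [VP [V said]]]
The words 'who deliberately wrote whether this student deliberately knew' are exhaustively dominated by a single RelC node (built by RelC → Rel VP), so they form a constituent.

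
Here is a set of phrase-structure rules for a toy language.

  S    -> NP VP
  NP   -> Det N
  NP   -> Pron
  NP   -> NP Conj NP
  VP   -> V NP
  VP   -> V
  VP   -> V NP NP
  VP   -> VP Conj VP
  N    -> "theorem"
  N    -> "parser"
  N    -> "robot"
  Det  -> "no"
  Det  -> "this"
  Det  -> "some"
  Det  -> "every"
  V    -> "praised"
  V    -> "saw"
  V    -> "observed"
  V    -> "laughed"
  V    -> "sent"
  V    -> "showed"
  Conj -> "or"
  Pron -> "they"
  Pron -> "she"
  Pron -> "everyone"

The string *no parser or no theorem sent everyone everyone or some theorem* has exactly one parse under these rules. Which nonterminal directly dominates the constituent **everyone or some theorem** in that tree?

S
  NP
    NP
      Det: no
      N: parser
    Conj: or
    NP
      Det: no
      N: theorem
  VP
    V: sent
    NP
      Pron: everyone
    NP
      NP
        Pron: everyone
      Conj: or
      NP
        Det: some
        N: theorem
The span 'everyone or some theorem' is the NP node built by NP → NP Conj NP.
Its mother is the VP built by VP → V NP NP.

VP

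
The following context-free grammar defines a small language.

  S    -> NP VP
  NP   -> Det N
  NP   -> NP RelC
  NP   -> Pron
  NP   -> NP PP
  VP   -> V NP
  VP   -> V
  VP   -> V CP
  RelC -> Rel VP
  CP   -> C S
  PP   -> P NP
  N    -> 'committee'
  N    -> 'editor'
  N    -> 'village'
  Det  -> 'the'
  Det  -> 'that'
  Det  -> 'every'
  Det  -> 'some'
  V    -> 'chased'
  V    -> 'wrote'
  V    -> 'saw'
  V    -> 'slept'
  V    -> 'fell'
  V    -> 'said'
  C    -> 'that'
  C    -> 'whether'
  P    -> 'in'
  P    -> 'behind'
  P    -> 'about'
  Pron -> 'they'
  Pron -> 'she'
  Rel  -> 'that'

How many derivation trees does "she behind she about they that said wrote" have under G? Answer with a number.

5

Two of the 5 distinct bracketings:
[S [NP [NP [NP [Pron she]] [PP [P behind] [NP [NP [Pron she]] [PP [P about] [NP [Pron they]]]]]] [RelC [Rel that] [VP [V said]]]] [VP [V wrote]]]
[S [NP [NP [NP [NP [Pron she]] [PP [P behind] [NP [Pron she]]]] [PP [P about] [NP [Pron they]]]] [RelC [Rel that] [VP [V said]]]] [VP [V wrote]]]
The trees differ in how a recursive rule is bracketed over the same span.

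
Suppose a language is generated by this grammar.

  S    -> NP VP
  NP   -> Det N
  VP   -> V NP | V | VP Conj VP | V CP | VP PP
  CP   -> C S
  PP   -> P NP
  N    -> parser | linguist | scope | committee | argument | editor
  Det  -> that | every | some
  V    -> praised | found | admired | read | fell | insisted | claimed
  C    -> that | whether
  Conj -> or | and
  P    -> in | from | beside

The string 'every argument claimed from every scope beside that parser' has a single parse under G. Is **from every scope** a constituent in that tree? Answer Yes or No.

[S [NP [Det every] [N argument]] [VP [VP [VP [V claimed]] [PP [P from] [NP [Det every] [N scope]]]] [PP [P beside] [NP [Det that] [N parser]]]]]
The words 'from every scope' are exhaustively dominated by a single PP node (built by PP → P NP), so they form a constituent.

Yes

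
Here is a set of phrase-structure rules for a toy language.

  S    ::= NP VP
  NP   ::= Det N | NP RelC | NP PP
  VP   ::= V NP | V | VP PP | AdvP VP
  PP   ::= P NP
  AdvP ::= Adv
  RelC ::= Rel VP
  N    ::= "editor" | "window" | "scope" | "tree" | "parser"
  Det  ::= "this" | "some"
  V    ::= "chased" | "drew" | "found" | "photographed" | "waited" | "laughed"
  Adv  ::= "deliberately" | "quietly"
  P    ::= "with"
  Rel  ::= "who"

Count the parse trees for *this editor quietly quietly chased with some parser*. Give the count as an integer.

Two of the 3 distinct bracketings:
[S [NP [Det this] [N editor]] [VP [VP [AdvP [Adv quietly]] [VP [AdvP [Adv quietly]] [VP [V chased]]]] [PP [P with] [NP [Det some] [N parser]]]]]
[S [NP [Det this] [N editor]] [VP [AdvP [Adv quietly]] [VP [VP [AdvP [Adv quietly]] [VP [V chased]]] [PP [P with] [NP [Det some] [N parser]]]]]]
The trees differ in how a recursive rule is bracketed over the same span.

3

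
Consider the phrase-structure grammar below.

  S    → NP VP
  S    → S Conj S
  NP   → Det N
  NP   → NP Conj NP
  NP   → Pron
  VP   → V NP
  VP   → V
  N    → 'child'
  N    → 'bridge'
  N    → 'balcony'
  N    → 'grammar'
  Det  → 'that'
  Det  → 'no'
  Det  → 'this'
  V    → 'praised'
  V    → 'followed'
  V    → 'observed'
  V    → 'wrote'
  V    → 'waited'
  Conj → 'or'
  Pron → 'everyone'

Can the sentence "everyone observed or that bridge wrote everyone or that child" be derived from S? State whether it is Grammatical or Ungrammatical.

S
  S
    NP
      Pron: everyone
    VP
      V: observed
  Conj: or
  S
    NP
      Det: that
      N: bridge
    VP
      V: wrote
      NP
        NP
          Pron: everyone
        Conj: or
        NP
          Det: that
          N: child
Every word is introduced by a lexical rule and the phrasal rules combine the resulting categories into a single S.

Grammatical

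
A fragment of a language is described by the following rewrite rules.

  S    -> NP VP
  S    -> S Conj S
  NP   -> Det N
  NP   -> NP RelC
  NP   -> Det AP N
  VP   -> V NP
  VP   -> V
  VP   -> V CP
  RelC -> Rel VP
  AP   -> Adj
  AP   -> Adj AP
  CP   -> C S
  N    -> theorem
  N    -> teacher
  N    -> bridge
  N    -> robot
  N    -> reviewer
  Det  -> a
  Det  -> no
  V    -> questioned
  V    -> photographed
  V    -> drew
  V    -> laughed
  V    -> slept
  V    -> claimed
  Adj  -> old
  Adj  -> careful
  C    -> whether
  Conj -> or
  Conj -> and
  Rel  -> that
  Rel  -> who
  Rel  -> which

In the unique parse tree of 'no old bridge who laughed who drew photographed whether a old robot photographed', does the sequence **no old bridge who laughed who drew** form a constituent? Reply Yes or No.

Yes

[S [NP [NP [NP [Det no] [AP [Adj old]] [N bridge]] [RelC [Rel who] [VP [V laughed]]]] [RelC [Rel who] [VP [V drew]]]] [VP [V photographed] [CP [C whether] [S [NP [Det a] [AP [Adj old]] [N robot]] [VP [V photographed]]]]]]
The words 'no old bridge who laughed who drew' are exhaustively dominated by a single NP node (built by NP → NP RelC), so they form a constituent.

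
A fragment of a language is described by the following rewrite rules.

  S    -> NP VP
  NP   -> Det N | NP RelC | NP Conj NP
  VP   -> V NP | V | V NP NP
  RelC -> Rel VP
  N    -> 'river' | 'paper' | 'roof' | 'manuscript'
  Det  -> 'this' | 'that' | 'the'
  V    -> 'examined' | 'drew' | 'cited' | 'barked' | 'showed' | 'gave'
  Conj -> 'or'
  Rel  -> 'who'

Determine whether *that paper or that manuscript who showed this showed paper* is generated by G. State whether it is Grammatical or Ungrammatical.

Ungrammatical

A Det word can never sit immediately before a V word in any string this grammar generates, so the substring 'this showed' rules out a derivation.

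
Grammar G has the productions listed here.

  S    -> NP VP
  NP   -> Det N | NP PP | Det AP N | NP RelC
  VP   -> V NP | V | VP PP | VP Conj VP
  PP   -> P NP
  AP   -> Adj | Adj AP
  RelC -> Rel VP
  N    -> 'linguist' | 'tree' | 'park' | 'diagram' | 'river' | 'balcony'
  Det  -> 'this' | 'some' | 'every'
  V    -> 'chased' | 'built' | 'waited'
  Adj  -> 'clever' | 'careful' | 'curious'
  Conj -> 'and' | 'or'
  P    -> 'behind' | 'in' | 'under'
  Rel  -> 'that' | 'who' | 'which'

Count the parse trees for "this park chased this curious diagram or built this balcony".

[S [NP [Det this] [N park]] [VP [VP [V chased] [NP [Det this] [AP [Adj curious]] [N diagram]]] [Conj or] [VP [V built] [NP [Det this] [N balcony]]]]]
No rule offers an alternative attachment or grouping for any span, so this is the only derivation.

1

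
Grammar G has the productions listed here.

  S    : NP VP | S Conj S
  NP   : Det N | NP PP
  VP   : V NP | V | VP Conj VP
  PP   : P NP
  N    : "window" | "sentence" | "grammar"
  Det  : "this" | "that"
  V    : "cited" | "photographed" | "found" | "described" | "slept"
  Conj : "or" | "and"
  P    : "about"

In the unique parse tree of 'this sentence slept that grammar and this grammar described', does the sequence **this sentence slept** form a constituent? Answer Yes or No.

[S [S [NP [Det this] [N sentence]] [VP [V slept] [NP [Det that] [N grammar]]]] [Conj and] [S [NP [Det this] [N grammar]] [VP [V described]]]]
The smallest constituent containing 'this sentence slept' is the S spanning 'this sentence slept that grammar'; no single node in the tree dominates exactly the given words.

No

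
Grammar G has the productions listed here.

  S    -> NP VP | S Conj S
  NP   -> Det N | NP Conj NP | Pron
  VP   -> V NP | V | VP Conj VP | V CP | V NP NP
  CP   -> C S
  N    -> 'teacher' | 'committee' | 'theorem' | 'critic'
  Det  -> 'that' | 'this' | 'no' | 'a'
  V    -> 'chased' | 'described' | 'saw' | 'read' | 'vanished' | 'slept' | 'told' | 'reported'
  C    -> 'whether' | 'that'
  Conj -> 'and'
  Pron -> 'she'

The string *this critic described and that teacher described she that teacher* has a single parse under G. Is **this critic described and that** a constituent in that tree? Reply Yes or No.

[S [S [NP [Det this] [N critic]] [VP [V described]]] [Conj and] [S [NP [Det that] [N teacher]] [VP [V described] [NP [Pron she]] [NP [Det that] [N teacher]]]]]
The smallest constituent containing 'this critic described and that' is the S spanning 'this critic described and that teacher described she that teacher'; no single node in the tree dominates exactly the given words.

No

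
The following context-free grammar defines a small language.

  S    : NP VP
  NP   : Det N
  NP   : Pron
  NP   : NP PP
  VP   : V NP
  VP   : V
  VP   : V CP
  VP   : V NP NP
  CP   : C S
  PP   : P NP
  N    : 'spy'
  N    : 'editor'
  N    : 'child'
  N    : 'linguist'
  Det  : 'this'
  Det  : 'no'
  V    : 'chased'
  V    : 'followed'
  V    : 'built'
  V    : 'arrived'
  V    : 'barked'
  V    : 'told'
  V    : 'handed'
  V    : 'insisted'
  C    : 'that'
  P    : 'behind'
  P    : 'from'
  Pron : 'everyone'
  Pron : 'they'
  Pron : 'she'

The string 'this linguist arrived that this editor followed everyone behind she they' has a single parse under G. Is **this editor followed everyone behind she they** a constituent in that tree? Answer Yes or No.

Yes

[S [NP [Det this] [N linguist]] [VP [V arrived] [CP [C that] [S [NP [Det this] [N editor]] [VP [V followed] [NP [NP [Pron everyone]] [PP [P behind] [NP [Pron she]]]] [NP [Pron they]]]]]]]
The words 'this editor followed everyone behind she they' are exhaustively dominated by a single S node (built by S → NP VP), so they form a constituent.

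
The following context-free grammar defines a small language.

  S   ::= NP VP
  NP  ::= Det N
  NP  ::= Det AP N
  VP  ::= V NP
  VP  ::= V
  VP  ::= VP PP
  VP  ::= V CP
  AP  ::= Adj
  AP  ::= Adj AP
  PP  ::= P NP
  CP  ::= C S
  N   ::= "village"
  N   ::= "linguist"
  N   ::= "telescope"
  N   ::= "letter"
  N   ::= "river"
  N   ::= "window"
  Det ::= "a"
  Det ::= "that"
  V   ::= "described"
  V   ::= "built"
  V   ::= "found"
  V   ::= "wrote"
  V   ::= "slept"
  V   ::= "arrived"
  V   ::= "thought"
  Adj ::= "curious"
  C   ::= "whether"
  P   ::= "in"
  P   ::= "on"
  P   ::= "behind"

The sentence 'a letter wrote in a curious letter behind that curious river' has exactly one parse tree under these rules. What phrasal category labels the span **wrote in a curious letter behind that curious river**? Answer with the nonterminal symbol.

VP

[S [NP [Det a] [N letter]] [VP [VP [VP [V wrote]] [PP [P in] [NP [Det a] [AP [Adj curious]] [N letter]]]] [PP [P behind] [NP [Det that] [AP [Adj curious]] [N river]]]]]
The span 'wrote in a curious letter behind that curious river' is the VP node built by VP → VP PP.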